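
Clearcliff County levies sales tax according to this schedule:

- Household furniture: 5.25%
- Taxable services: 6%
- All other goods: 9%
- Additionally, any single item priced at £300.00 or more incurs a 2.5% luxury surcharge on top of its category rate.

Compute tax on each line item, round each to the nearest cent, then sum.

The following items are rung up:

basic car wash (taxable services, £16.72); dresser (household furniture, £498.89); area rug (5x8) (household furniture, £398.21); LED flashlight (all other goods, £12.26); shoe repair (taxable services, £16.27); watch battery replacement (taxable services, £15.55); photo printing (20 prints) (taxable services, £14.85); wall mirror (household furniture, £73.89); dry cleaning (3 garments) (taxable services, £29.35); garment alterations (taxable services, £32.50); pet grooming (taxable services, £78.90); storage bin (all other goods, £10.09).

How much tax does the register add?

Basic car wash £16.72: taxable services → 6% → £1.00
Dresser £498.89: household furniture → 5.25% + 2.5% surcharge = 7.75% → £38.66
Area rug (5x8) £398.21: household furniture → 5.25% + 2.5% surcharge = 7.75% → £30.86
LED flashlight £12.26: all other goods → 9% → £1.10
Shoe repair £16.27: taxable services → 6% → £0.98
Watch battery replacement £15.55: taxable services → 6% → £0.93
Photo printing (20 prints) £14.85: taxable services → 6% → £0.89
Wall mirror £73.89: household furniture → 5.25% → £3.88
Dry cleaning (3 garments) £29.35: taxable services → 6% → £1.76
Garment alterations £32.50: taxable services → 6% → £1.95
Pet grooming £78.90: taxable services → 6% → £4.73
Storage bin £10.09: all other goods → 9% → £0.91
Total tax = £1.00 + £38.66 + £30.86 + £1.10 + £0.98 + £0.93 + £0.89 + £3.88 + £1.76 + £1.95 + £4.73 + £0.91 = £87.65

£87.65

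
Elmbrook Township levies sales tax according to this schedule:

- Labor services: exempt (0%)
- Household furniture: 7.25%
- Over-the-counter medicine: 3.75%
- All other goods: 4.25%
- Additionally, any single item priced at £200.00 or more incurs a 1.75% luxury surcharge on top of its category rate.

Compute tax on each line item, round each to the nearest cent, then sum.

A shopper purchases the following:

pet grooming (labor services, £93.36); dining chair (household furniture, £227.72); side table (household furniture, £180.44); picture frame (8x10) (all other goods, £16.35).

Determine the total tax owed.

Pet grooming £93.36: labor services → 0% → £0.00
Dining chair £227.72: household furniture → 7.25% + 1.75% surcharge = 9% → £20.49
Side table £180.44: household furniture → 7.25% → £13.08
Picture frame (8x10) £16.35: all other goods → 4.25% → £0.69
Total tax = £20.49 + £13.08 + £0.69 = £34.26

£34.26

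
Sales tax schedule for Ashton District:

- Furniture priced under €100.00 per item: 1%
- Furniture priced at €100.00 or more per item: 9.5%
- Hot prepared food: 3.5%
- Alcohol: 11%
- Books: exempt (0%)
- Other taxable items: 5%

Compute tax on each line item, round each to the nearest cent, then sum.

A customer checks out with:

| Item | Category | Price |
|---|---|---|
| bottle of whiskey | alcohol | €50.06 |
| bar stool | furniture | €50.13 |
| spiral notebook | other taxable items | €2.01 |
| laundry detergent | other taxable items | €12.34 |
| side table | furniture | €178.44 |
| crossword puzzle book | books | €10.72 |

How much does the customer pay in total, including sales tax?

Bottle of whiskey €50.06: alcohol → 11% → €5.51
Bar stool €50.13: furniture, under €100.00 → 1% → €0.50
Spiral notebook €2.01: other taxable items → 5% → €0.10
Laundry detergent €12.34: other taxable items → 5% → €0.62
Side table €178.44: furniture, €100.00 or more → 9.5% → €16.95
Crossword puzzle book €10.72: books → 0% → €0.00
Subtotal = €303.70; tax = €23.68; total due = €327.38

€327.38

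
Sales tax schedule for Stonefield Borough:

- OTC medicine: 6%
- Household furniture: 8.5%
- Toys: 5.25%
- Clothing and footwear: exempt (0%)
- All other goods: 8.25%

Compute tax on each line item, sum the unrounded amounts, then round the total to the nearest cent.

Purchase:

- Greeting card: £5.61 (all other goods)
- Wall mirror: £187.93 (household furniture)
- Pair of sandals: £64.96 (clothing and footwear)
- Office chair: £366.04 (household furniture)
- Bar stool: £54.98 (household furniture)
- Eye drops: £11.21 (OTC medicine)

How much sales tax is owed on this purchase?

Greeting card £5.61: all other goods → 8.25% → £0.462825
Wall mirror £187.93: household furniture → 8.5% → £15.97405
Pair of sandals £64.96: clothing and footwear → 0% → £0.00
Office chair £366.04: household furniture → 8.5% → £31.1134
Bar stool £54.98: household furniture → 8.5% → £4.6733
Eye drops £11.21: OTC medicine → 6% → £0.6726
Unrounded tax sum = £52.896175 → £52.90

£52.90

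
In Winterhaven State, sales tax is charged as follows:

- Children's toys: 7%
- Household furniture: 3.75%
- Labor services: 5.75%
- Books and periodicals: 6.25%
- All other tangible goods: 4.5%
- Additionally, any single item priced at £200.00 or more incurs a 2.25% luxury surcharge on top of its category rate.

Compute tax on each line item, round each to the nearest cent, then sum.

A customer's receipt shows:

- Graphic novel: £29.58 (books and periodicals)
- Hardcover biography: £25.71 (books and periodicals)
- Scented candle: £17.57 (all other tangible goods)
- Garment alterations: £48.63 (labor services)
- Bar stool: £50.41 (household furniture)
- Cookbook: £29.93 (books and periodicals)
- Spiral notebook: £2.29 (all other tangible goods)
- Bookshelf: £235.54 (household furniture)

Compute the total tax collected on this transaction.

Graphic novel £29.58: books and periodicals → 6.25% → £1.85
Hardcover biography £25.71: books and periodicals → 6.25% → £1.61
Scented candle £17.57: all other tangible goods → 4.5% → £0.79
Garment alterations £48.63: labor services → 5.75% → £2.80
Bar stool £50.41: household furniture → 3.75% → £1.89
Cookbook £29.93: books and periodicals → 6.25% → £1.87
Spiral notebook £2.29: all other tangible goods → 4.5% → £0.10
Bookshelf £235.54: household furniture → 3.75% + 2.25% surcharge = 6% → £14.13
Total tax = £1.85 + £1.61 + £0.79 + £2.80 + £1.89 + £1.87 + £0.10 + £14.13 = £25.04

£25.04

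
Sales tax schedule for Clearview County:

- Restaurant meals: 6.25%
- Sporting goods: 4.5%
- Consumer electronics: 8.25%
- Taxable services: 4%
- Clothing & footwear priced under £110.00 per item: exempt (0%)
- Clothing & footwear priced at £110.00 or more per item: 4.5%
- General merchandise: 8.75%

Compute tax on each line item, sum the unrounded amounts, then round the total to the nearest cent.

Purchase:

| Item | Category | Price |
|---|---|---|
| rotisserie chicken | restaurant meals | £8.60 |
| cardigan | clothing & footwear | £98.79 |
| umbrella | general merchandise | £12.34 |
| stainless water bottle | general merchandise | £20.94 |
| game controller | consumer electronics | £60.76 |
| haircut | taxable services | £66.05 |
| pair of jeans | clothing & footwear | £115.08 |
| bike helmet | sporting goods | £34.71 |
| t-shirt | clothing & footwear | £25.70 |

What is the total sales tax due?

£17.84

Rotisserie chicken £8.60: restaurant meals → 6.25% → £0.5375
Cardigan £98.79: clothing & footwear, under £110.00 → 0% → £0.00
Umbrella £12.34: general merchandise → 8.75% → £1.07975
Stainless water bottle £20.94: general merchandise → 8.75% → £1.83225
Game controller £60.76: consumer electronics → 8.25% → £5.0127
Haircut £66.05: taxable services → 4% → £2.642
Pair of jeans £115.08: clothing & footwear, £110.00 or more → 4.5% → £5.1786
Bike helmet £34.71: sporting goods → 4.5% → £1.56195
T-shirt £25.70: clothing & footwear, under £110.00 → 0% → £0.00
Unrounded tax sum = £17.84475 → £17.84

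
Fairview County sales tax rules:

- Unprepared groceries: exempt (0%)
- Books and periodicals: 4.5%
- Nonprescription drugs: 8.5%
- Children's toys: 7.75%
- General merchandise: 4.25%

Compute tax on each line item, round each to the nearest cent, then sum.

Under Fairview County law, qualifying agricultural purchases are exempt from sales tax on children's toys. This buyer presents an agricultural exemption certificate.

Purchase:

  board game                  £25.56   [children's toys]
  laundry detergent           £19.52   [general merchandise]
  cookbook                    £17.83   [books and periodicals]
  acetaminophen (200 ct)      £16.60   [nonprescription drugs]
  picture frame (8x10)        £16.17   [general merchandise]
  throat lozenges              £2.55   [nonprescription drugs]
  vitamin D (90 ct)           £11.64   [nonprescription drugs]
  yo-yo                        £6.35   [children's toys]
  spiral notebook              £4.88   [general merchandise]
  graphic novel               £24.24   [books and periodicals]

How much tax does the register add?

£6.24

Board game £25.56: children's toys, buyer-exempt → 0% → £0.00
Laundry detergent £19.52: general merchandise → 4.25% → £0.83
Cookbook £17.83: books and periodicals → 4.5% → £0.80
Acetaminophen (200 ct) £16.60: nonprescription drugs → 8.5% → £1.41
Picture frame (8x10) £16.17: general merchandise → 4.25% → £0.69
Throat lozenges £2.55: nonprescription drugs → 8.5% → £0.22
Vitamin D (90 ct) £11.64: nonprescription drugs → 8.5% → £0.99
Yo-yo £6.35: children's toys, buyer-exempt → 0% → £0.00
Spiral notebook £4.88: general merchandise → 4.25% → £0.21
Graphic novel £24.24: books and periodicals → 4.5% → £1.09
Total tax = £0.83 + £0.80 + £1.41 + £0.69 + £0.22 + £0.99 + £0.21 + £1.09 = £6.24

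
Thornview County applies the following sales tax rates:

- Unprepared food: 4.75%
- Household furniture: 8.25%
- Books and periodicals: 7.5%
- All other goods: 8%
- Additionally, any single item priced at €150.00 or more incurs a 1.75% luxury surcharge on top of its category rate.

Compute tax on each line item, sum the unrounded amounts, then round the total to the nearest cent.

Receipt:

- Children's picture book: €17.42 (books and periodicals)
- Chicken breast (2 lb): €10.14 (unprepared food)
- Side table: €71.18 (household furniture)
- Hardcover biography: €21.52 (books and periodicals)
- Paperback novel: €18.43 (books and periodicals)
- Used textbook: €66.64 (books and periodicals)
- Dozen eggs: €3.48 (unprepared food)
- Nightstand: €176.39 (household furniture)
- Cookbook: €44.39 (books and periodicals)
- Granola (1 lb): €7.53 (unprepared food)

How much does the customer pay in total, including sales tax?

Children's picture book €17.42: books and periodicals → 7.5% → €1.3065
Chicken breast (2 lb) €10.14: unprepared food → 4.75% → €0.48165
Side table €71.18: household furniture → 8.25% → €5.87235
Hardcover biography €21.52: books and periodicals → 7.5% → €1.614
Paperback novel €18.43: books and periodicals → 7.5% → €1.38225
Used textbook €66.64: books and periodicals → 7.5% → €4.998
Dozen eggs €3.48: unprepared food → 4.75% → €0.1653
Nightstand €176.39: household furniture → 8.25% + 1.75% surcharge = 10% → €17.639
Cookbook €44.39: books and periodicals → 7.5% → €3.32925
Granola (1 lb) €7.53: unprepared food → 4.75% → €0.357675
Subtotal = €437.12; unrounded tax = €37.145975 → €37.15; total due = €474.27

€474.27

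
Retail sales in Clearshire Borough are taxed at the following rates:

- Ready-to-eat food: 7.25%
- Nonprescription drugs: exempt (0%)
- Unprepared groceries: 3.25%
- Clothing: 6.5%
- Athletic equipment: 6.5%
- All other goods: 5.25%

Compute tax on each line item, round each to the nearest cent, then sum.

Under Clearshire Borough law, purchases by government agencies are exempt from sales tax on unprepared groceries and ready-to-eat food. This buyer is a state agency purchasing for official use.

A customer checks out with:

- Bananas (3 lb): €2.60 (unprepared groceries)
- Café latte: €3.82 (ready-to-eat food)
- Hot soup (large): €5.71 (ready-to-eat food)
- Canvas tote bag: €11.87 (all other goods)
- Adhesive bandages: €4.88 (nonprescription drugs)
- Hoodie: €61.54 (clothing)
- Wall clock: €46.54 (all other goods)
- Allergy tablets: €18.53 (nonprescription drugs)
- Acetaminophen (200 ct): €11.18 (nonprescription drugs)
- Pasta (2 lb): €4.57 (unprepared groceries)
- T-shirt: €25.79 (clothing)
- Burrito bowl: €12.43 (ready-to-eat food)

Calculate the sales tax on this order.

€8.74

Bananas (3 lb) €2.60: unprepared groceries, buyer-exempt → 0% → €0.00
Café latte €3.82: ready-to-eat food, buyer-exempt → 0% → €0.00
Hot soup (large) €5.71: ready-to-eat food, buyer-exempt → 0% → €0.00
Canvas tote bag €11.87: all other goods → 5.25% → €0.62
Adhesive bandages €4.88: nonprescription drugs → 0% → €0.00
Hoodie €61.54: clothing → 6.5% → €4.00
Wall clock €46.54: all other goods → 5.25% → €2.44
Allergy tablets €18.53: nonprescription drugs → 0% → €0.00
Acetaminophen (200 ct) €11.18: nonprescription drugs → 0% → €0.00
Pasta (2 lb) €4.57: unprepared groceries, buyer-exempt → 0% → €0.00
T-shirt €25.79: clothing → 6.5% → €1.68
Burrito bowl €12.43: ready-to-eat food, buyer-exempt → 0% → €0.00
Total tax = €0.62 + €4.00 + €2.44 + €1.68 = €8.74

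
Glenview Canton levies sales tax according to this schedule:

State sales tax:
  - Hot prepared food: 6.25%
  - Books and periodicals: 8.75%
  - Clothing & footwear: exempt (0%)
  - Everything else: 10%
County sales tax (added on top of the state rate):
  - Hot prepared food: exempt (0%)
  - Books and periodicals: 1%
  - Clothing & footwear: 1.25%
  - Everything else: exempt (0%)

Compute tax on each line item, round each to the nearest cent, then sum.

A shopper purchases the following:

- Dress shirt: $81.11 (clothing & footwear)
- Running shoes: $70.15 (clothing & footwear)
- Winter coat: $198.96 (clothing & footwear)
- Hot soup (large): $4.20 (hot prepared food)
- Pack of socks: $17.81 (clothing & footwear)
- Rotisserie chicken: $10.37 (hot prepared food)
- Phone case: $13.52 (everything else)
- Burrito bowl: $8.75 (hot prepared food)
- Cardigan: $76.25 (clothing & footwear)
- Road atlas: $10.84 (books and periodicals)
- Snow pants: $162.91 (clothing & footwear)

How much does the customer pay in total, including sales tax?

Dress shirt $81.11: clothing & footwear → 0% + 1.25% county = 1.25% → $1.01
Running shoes $70.15: clothing & footwear → 0% + 1.25% county = 1.25% → $0.88
Winter coat $198.96: clothing & footwear → 0% + 1.25% county = 1.25% → $2.49
Hot soup (large) $4.20: hot prepared food → 6.25% + 0% county = 6.25% → $0.26
Pack of socks $17.81: clothing & footwear → 0% + 1.25% county = 1.25% → $0.22
Rotisserie chicken $10.37: hot prepared food → 6.25% + 0% county = 6.25% → $0.65
Phone case $13.52: everything else → 10% + 0% county = 10% → $1.35
Burrito bowl $8.75: hot prepared food → 6.25% + 0% county = 6.25% → $0.55
Cardigan $76.25: clothing & footwear → 0% + 1.25% county = 1.25% → $0.95
Road atlas $10.84: books and periodicals → 8.75% + 1% county = 9.75% → $1.06
Snow pants $162.91: clothing & footwear → 0% + 1.25% county = 1.25% → $2.04
Subtotal = $654.87; tax = $11.46; total due = $666.33

$666.33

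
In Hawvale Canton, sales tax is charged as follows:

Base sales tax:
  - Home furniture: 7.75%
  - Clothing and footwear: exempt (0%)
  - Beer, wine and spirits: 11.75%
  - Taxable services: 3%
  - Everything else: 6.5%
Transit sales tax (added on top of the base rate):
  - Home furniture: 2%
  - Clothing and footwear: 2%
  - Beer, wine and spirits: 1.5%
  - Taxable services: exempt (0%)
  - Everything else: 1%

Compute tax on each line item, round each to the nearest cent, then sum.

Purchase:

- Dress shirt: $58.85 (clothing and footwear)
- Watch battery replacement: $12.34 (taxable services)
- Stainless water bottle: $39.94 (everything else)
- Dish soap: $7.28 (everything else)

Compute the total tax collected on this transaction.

$5.10

Dress shirt $58.85: clothing and footwear → 0% + 2% transit = 2% → $1.18
Watch battery replacement $12.34: taxable services → 3% + 0% transit = 3% → $0.37
Stainless water bottle $39.94: everything else → 6.5% + 1% transit = 7.5% → $3.00
Dish soap $7.28: everything else → 6.5% + 1% transit = 7.5% → $0.55
Total tax = $1.18 + $0.37 + $3.00 + $0.55 = $5.10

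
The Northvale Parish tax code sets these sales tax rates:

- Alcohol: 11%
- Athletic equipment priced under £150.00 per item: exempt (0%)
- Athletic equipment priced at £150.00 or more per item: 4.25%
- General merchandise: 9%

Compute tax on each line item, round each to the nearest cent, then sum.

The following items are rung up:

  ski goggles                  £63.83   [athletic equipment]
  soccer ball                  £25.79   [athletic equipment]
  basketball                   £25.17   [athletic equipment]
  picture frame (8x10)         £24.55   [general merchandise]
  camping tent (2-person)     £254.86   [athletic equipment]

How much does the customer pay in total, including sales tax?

Ski goggles £63.83: athletic equipment, under £150.00 → 0% → £0.00
Soccer ball £25.79: athletic equipment, under £150.00 → 0% → £0.00
Basketball £25.17: athletic equipment, under £150.00 → 0% → £0.00
Picture frame (8x10) £24.55: general merchandise → 9% → £2.21
Camping tent (2-person) £254.86: athletic equipment, £150.00 or more → 4.25% → £10.83
Subtotal = £394.20; tax = £13.04; total due = £407.24

£407.24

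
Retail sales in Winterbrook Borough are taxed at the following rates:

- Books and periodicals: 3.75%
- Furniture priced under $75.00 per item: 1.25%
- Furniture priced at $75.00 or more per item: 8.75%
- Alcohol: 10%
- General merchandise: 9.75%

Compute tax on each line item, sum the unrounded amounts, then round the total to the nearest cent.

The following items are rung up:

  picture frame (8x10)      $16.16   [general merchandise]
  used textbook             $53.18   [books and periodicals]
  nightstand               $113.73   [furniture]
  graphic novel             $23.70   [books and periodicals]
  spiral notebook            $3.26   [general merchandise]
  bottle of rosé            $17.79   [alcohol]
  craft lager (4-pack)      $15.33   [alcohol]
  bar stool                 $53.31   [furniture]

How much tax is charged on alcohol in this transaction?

$3.31

Bottle of rosé $17.79: alcohol → 10% → $1.779
Craft lager (4-pack) $15.33: alcohol → 10% → $1.533
Tax on alcohol: unrounded sum = $3.312 → $3.31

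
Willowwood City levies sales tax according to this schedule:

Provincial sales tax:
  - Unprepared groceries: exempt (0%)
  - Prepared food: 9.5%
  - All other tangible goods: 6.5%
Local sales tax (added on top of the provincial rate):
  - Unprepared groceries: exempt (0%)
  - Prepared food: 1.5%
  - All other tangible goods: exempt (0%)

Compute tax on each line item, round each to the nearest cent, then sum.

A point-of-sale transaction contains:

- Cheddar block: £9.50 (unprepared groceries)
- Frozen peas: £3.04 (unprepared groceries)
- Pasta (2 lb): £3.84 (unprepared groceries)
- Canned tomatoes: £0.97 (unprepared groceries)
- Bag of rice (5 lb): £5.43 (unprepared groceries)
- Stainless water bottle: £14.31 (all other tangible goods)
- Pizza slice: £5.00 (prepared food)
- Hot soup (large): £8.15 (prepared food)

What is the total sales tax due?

£2.38

Cheddar block £9.50: unprepared groceries → 0% + 0% local = 0% → £0.00
Frozen peas £3.04: unprepared groceries → 0% + 0% local = 0% → £0.00
Pasta (2 lb) £3.84: unprepared groceries → 0% + 0% local = 0% → £0.00
Canned tomatoes £0.97: unprepared groceries → 0% + 0% local = 0% → £0.00
Bag of rice (5 lb) £5.43: unprepared groceries → 0% + 0% local = 0% → £0.00
Stainless water bottle £14.31: all other tangible goods → 6.5% + 0% local = 6.5% → £0.93
Pizza slice £5.00: prepared food → 9.5% + 1.5% local = 11% → £0.55
Hot soup (large) £8.15: prepared food → 9.5% + 1.5% local = 11% → £0.90
Total tax = £0.93 + £0.55 + £0.90 = £2.38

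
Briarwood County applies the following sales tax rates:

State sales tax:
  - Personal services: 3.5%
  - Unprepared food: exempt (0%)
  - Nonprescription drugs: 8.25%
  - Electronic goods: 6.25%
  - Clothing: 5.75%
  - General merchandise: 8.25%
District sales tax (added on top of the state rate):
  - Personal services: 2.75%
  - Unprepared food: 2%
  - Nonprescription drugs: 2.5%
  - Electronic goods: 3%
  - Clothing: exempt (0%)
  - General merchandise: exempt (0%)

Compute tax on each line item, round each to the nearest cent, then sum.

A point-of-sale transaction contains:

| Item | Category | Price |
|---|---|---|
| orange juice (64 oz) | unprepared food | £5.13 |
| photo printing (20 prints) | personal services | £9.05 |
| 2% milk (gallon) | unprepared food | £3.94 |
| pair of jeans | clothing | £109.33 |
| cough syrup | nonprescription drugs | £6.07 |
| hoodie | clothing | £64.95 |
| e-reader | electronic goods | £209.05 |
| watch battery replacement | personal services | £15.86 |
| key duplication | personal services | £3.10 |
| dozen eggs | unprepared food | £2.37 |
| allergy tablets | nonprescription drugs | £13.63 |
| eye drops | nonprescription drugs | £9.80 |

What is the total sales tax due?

Orange juice (64 oz) £5.13: unprepared food → 0% + 2% district = 2% → £0.10
Photo printing (20 prints) £9.05: personal services → 3.5% + 2.75% district = 6.25% → £0.57
2% milk (gallon) £3.94: unprepared food → 0% + 2% district = 2% → £0.08
Pair of jeans £109.33: clothing → 5.75% + 0% district = 5.75% → £6.29
Cough syrup £6.07: nonprescription drugs → 8.25% + 2.5% district = 10.75% → £0.65
Hoodie £64.95: clothing → 5.75% + 0% district = 5.75% → £3.73
E-reader £209.05: electronic goods → 6.25% + 3% district = 9.25% → £19.34
Watch battery replacement £15.86: personal services → 3.5% + 2.75% district = 6.25% → £0.99
Key duplication £3.10: personal services → 3.5% + 2.75% district = 6.25% → £0.19
Dozen eggs £2.37: unprepared food → 0% + 2% district = 2% → £0.05
Allergy tablets £13.63: nonprescription drugs → 8.25% + 2.5% district = 10.75% → £1.47
Eye drops £9.80: nonprescription drugs → 8.25% + 2.5% district = 10.75% → £1.05
Total tax = £0.10 + £0.57 + £0.08 + £6.29 + £0.65 + £3.73 + £19.34 + £0.99 + £0.19 + £0.05 + £1.47 + £1.05 = £34.51

£34.51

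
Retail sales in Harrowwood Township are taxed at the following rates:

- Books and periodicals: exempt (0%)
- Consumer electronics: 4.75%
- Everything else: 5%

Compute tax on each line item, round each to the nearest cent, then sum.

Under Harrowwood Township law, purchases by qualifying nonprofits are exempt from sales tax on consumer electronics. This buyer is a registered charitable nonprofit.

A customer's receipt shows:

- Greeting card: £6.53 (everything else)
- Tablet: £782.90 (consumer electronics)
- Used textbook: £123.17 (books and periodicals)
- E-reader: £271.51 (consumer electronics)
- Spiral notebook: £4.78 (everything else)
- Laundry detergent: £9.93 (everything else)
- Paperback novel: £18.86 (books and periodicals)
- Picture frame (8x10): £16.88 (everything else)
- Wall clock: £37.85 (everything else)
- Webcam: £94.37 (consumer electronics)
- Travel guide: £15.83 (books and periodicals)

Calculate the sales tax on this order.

Greeting card £6.53: everything else → 5% → £0.33
Tablet £782.90: consumer electronics, buyer-exempt → 0% → £0.00
Used textbook £123.17: books and periodicals → 0% → £0.00
E-reader £271.51: consumer electronics, buyer-exempt → 0% → £0.00
Spiral notebook £4.78: everything else → 5% → £0.24
Laundry detergent £9.93: everything else → 5% → £0.50
Paperback novel £18.86: books and periodicals → 0% → £0.00
Picture frame (8x10) £16.88: everything else → 5% → £0.84
Wall clock £37.85: everything else → 5% → £1.89
Webcam £94.37: consumer electronics, buyer-exempt → 0% → £0.00
Travel guide £15.83: books and periodicals → 0% → £0.00
Total tax = £0.33 + £0.24 + £0.50 + £0.84 + £1.89 = £3.80

£3.80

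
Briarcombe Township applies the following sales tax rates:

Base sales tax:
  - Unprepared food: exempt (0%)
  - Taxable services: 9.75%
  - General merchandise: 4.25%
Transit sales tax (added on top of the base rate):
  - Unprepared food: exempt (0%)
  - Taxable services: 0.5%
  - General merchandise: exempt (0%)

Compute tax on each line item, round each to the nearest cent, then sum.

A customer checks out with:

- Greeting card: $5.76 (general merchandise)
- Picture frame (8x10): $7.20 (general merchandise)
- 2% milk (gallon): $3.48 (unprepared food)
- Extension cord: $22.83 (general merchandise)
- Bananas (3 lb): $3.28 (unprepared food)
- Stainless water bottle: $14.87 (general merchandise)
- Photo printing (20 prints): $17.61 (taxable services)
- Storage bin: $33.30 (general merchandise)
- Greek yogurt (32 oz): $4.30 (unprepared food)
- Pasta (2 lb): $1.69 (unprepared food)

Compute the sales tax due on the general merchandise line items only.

$3.57

Greeting card $5.76: general merchandise → 4.25% + 0% transit = 4.25% → $0.24
Picture frame (8x10) $7.20: general merchandise → 4.25% + 0% transit = 4.25% → $0.31
Extension cord $22.83: general merchandise → 4.25% + 0% transit = 4.25% → $0.97
Stainless water bottle $14.87: general merchandise → 4.25% + 0% transit = 4.25% → $0.63
Storage bin $33.30: general merchandise → 4.25% + 0% transit = 4.25% → $1.42
Tax on general merchandise = $0.24 + $0.31 + $0.97 + $0.63 + $1.42 = $3.57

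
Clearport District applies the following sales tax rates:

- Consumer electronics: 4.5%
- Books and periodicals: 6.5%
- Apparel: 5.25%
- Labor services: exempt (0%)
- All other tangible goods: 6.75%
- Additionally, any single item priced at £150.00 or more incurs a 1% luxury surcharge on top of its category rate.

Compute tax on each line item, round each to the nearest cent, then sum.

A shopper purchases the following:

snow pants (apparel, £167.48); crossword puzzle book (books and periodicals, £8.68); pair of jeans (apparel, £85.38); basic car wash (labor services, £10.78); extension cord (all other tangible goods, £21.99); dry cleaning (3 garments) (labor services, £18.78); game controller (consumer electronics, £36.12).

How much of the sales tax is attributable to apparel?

£14.95

Snow pants £167.48: apparel → 5.25% + 1% surcharge = 6.25% → £10.47
Pair of jeans £85.38: apparel → 5.25% → £4.48
Tax on apparel = £10.47 + £4.48 = £14.95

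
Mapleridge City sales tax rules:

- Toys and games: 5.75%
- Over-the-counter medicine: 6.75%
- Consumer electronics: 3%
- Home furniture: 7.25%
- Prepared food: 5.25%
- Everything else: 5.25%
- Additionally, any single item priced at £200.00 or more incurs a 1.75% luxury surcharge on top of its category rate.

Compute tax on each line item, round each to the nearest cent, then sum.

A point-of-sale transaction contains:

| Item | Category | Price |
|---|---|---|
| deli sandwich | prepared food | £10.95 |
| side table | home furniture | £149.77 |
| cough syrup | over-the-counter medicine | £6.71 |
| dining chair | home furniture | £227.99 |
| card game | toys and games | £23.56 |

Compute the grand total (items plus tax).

Deli sandwich £10.95: prepared food → 5.25% → £0.57
Side table £149.77: home furniture → 7.25% → £10.86
Cough syrup £6.71: over-the-counter medicine → 6.75% → £0.45
Dining chair £227.99: home furniture → 7.25% + 1.75% surcharge = 9% → £20.52
Card game £23.56: toys and games → 5.75% → £1.35
Subtotal = £418.98; tax = £33.75; total due = £452.73

£452.73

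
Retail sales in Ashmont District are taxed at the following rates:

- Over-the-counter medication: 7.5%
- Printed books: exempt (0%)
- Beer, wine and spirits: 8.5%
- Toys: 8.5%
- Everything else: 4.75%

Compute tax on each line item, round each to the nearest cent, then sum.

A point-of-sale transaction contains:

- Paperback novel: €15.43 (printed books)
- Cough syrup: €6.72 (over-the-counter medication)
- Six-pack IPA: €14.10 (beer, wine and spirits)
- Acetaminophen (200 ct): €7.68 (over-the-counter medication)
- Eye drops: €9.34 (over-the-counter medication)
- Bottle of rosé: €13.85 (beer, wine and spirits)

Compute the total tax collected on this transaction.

€4.16

Paperback novel €15.43: printed books → 0% → €0.00
Cough syrup €6.72: over-the-counter medication → 7.5% → €0.50
Six-pack IPA €14.10: beer, wine and spirits → 8.5% → €1.20
Acetaminophen (200 ct) €7.68: over-the-counter medication → 7.5% → €0.58
Eye drops €9.34: over-the-counter medication → 7.5% → €0.70
Bottle of rosé €13.85: beer, wine and spirits → 8.5% → €1.18
Total tax = €0.50 + €1.20 + €0.58 + €0.70 + €1.18 = €4.16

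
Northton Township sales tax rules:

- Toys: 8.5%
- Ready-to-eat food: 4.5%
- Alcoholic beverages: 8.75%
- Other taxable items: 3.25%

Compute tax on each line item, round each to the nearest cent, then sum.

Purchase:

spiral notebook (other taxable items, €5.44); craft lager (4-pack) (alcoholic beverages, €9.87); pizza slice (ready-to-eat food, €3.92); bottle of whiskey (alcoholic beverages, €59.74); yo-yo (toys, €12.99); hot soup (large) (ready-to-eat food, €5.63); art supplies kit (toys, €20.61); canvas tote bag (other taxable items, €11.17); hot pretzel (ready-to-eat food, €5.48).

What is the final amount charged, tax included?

Spiral notebook €5.44: other taxable items → 3.25% → €0.18
Craft lager (4-pack) €9.87: alcoholic beverages → 8.75% → €0.86
Pizza slice €3.92: ready-to-eat food → 4.5% → €0.18
Bottle of whiskey €59.74: alcoholic beverages → 8.75% → €5.23
Yo-yo €12.99: toys → 8.5% → €1.10
Hot soup (large) €5.63: ready-to-eat food → 4.5% → €0.25
Art supplies kit €20.61: toys → 8.5% → €1.75
Canvas tote bag €11.17: other taxable items → 3.25% → €0.36
Hot pretzel €5.48: ready-to-eat food → 4.5% → €0.25
Subtotal = €134.85; tax = €10.16; total due = €145.01

€145.01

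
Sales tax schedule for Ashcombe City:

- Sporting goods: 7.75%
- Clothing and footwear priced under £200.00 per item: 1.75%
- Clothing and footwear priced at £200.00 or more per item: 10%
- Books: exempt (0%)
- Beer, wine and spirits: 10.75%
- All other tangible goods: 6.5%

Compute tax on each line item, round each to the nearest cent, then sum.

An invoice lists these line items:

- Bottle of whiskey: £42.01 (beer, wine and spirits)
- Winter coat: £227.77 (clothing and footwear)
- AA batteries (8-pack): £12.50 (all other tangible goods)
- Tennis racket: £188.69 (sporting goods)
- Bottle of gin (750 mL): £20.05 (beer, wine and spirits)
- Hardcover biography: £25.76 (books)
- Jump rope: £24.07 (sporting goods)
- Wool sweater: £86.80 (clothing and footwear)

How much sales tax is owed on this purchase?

Bottle of whiskey £42.01: beer, wine and spirits → 10.75% → £4.52
Winter coat £227.77: clothing and footwear, £200.00 or more → 10% → £22.78
AA batteries (8-pack) £12.50: all other tangible goods → 6.5% → £0.81
Tennis racket £188.69: sporting goods → 7.75% → £14.62
Bottle of gin (750 mL) £20.05: beer, wine and spirits → 10.75% → £2.16
Hardcover biography £25.76: books → 0% → £0.00
Jump rope £24.07: sporting goods → 7.75% → £1.87
Wool sweater £86.80: clothing and footwear, under £200.00 → 1.75% → £1.52
Total tax = £4.52 + £22.78 + £0.81 + £14.62 + £2.16 + £1.87 + £1.52 = £48.28

£48.28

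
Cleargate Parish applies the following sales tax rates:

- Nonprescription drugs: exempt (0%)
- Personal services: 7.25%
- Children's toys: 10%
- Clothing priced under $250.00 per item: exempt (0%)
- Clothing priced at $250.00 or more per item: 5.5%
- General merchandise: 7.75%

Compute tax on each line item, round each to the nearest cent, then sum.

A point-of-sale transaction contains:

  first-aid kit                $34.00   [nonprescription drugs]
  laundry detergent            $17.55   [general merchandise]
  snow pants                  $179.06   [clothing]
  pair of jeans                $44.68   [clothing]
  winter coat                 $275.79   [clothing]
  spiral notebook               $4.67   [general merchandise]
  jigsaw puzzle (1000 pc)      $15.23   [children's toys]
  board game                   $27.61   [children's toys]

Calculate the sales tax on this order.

$21.17

First-aid kit $34.00: nonprescription drugs → 0% → $0.00
Laundry detergent $17.55: general merchandise → 7.75% → $1.36
Snow pants $179.06: clothing, under $250.00 → 0% → $0.00
Pair of jeans $44.68: clothing, under $250.00 → 0% → $0.00
Winter coat $275.79: clothing, $250.00 or more → 5.5% → $15.17
Spiral notebook $4.67: general merchandise → 7.75% → $0.36
Jigsaw puzzle (1000 pc) $15.23: children's toys → 10% → $1.52
Board game $27.61: children's toys → 10% → $2.76
Total tax = $1.36 + $15.17 + $0.36 + $1.52 + $2.76 = $21.17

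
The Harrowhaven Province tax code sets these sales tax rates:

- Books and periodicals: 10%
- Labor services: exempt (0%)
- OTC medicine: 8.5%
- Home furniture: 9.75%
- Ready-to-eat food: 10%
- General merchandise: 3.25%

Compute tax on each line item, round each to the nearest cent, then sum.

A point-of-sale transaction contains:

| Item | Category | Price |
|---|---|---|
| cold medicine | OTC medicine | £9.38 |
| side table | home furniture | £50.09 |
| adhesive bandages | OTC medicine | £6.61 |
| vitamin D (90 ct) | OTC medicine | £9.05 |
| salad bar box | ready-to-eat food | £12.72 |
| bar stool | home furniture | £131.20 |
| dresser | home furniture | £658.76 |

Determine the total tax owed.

Cold medicine £9.38: OTC medicine → 8.5% → £0.80
Side table £50.09: home furniture → 9.75% → £4.88
Adhesive bandages £6.61: OTC medicine → 8.5% → £0.56
Vitamin D (90 ct) £9.05: OTC medicine → 8.5% → £0.77
Salad bar box £12.72: ready-to-eat food → 10% → £1.27
Bar stool £131.20: home furniture → 9.75% → £12.79
Dresser £658.76: home furniture → 9.75% → £64.23
Total tax = £0.80 + £4.88 + £0.56 + £0.77 + £1.27 + £12.79 + £64.23 = £85.30

£85.30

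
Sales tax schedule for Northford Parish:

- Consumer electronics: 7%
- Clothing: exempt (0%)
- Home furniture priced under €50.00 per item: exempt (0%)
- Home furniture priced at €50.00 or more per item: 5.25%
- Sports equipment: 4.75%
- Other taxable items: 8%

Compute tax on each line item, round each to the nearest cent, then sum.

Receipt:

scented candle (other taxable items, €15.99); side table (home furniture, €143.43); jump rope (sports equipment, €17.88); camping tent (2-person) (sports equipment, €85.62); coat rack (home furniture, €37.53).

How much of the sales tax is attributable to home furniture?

Side table €143.43: home furniture, €50.00 or more → 5.25% → €7.53
Coat rack €37.53: home furniture, under €50.00 → 0% → €0.00
Tax on home furniture = €7.53 + €0.00 = €7.53

€7.53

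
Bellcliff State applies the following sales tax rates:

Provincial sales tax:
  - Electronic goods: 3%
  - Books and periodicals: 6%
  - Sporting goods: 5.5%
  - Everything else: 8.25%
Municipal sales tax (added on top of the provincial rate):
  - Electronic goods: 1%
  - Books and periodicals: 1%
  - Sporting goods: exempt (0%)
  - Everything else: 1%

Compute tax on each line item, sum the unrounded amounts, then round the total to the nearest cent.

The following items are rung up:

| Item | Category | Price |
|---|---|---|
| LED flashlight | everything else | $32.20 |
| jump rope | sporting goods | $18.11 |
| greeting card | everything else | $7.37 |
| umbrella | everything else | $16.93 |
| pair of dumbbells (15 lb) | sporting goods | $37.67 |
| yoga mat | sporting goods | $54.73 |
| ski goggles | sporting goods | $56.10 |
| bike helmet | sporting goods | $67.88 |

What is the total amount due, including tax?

$309.11

LED flashlight $32.20: everything else → 8.25% + 1% municipal = 9.25% → $2.9785
Jump rope $18.11: sporting goods → 5.5% + 0% municipal = 5.5% → $0.99605
Greeting card $7.37: everything else → 8.25% + 1% municipal = 9.25% → $0.681725
Umbrella $16.93: everything else → 8.25% + 1% municipal = 9.25% → $1.566025
Pair of dumbbells (15 lb) $37.67: sporting goods → 5.5% + 0% municipal = 5.5% → $2.07185
Yoga mat $54.73: sporting goods → 5.5% + 0% municipal = 5.5% → $3.01015
Ski goggles $56.10: sporting goods → 5.5% + 0% municipal = 5.5% → $3.0855
Bike helmet $67.88: sporting goods → 5.5% + 0% municipal = 5.5% → $3.7334
Subtotal = $290.99; unrounded tax = $18.1232 → $18.12; total due = $309.11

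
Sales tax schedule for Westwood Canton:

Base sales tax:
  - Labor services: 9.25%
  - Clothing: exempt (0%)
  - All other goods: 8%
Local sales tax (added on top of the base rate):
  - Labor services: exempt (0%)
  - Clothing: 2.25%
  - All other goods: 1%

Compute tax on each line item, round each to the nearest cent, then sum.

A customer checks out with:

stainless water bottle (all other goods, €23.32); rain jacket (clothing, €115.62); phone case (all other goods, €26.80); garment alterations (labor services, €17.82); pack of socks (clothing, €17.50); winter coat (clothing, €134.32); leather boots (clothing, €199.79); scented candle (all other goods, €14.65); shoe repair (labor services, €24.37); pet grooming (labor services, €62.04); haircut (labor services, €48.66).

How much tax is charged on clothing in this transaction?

€10.51

Rain jacket €115.62: clothing → 0% + 2.25% local = 2.25% → €2.60
Pack of socks €17.50: clothing → 0% + 2.25% local = 2.25% → €0.39
Winter coat €134.32: clothing → 0% + 2.25% local = 2.25% → €3.02
Leather boots €199.79: clothing → 0% + 2.25% local = 2.25% → €4.50
Tax on clothing = €2.60 + €0.39 + €3.02 + €4.50 = €10.51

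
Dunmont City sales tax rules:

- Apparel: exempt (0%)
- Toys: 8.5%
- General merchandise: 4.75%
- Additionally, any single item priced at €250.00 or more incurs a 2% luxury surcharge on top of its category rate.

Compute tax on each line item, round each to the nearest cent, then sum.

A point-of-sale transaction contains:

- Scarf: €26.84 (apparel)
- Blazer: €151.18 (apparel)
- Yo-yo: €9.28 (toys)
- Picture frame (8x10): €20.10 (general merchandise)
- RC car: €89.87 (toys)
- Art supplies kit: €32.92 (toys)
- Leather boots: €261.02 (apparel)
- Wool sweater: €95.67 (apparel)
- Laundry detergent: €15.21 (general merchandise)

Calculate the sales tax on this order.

Scarf €26.84: apparel → 0% → €0.00
Blazer €151.18: apparel → 0% → €0.00
Yo-yo €9.28: toys → 8.5% → €0.79
Picture frame (8x10) €20.10: general merchandise → 4.75% → €0.95
RC car €89.87: toys → 8.5% → €7.64
Art supplies kit €32.92: toys → 8.5% → €2.80
Leather boots €261.02: apparel → 0% + 2% surcharge = 2% → €5.22
Wool sweater €95.67: apparel → 0% → €0.00
Laundry detergent €15.21: general merchandise → 4.75% → €0.72
Total tax = €0.79 + €0.95 + €7.64 + €2.80 + €5.22 + €0.72 = €18.12

€18.12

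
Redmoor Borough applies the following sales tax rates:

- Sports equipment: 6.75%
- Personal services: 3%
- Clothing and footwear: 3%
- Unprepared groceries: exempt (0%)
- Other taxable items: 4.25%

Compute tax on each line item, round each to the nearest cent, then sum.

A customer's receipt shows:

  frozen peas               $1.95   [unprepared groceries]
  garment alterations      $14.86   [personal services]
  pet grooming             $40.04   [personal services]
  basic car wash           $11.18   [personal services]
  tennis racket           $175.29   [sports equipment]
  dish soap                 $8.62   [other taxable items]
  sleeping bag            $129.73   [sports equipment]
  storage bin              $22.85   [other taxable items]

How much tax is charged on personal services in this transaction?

Garment alterations $14.86: personal services → 3% → $0.45
Pet grooming $40.04: personal services → 3% → $1.20
Basic car wash $11.18: personal services → 3% → $0.34
Tax on personal services = $0.45 + $1.20 + $0.34 = $1.99

$1.99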